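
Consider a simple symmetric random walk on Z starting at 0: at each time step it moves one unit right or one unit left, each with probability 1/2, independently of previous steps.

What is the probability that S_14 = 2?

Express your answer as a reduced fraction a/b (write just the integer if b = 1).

To reach position 2 after 14 steps: need 8 steps of +1 and 6 of -1.
Favorable paths: C(14,8) = 3003
Total paths: 2^14 = 16384
P = 3003/16384 = 3003/16384

Answer: 3003/16384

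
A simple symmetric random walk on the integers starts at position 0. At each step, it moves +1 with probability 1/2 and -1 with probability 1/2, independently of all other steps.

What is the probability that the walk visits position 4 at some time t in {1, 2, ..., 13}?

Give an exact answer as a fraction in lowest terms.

Count via complement. Let g(t,s) = #length-t paths at position s with S_1..S_t all ≠ 4.
g(t,s) = g(t-1,s-1) + g(t-1,s+1) for s ≠ 4; g(t,4) = 0.
t=0: g(0,0)=1
t=1: g(1,-1)=1 g(1,1)=1
t=2: g(2,-2)=1 g(2,0)=2 g(2,2)=1
t=3: g(3,-3)=1 g(3,-1)=3 g(3,1)=3 g(3,3)=1
t=4: g(4,-4)=1 g(4,-2)=4 g(4,0)=6 g(4,2)=4
t=5: g(5,-5)=1 g(5,-3)=5 g(5,-1)=10 g(5,1)=10 g(5,3)=4
t=6: g(6,-6)=1 g(6,-4)=6 g(6,-2)=15 g(6,0)=20 g(6,2)=14
t=7: g(7,-7)=1 g(7,-5)=7 g(7,-3)=21 g(7,-1)=35 g(7,1)=34 g(7,3)=14
t=8: g(8,-8)=1 g(8,-6)=8 g(8,-4)=28 g(8,-2)=56 g(8,0)=69 g(8,2)=48
t=9: g(9,-9)=1 g(9,-7)=9 g(9,-5)=36 g(9,-3)=84 g(9,-1)=125 g(9,1)=117 g(9,3)=48
t=10: g(10,-10)=1 g(10,-8)=10 g(10,-6)=45 g(10,-4)=120 g(10,-2)=209 g(10,0)=242 g(10,2)=165
t=11: g(11,-11)=1 g(11,-9)=11 g(11,-7)=55 g(11,-5)=165 g(11,-3)=329 g(11,-1)=451 g(11,1)=407 g(11,3)=165
t=12: g(12,-12)=1 g(12,-10)=12 g(12,-8)=66 g(12,-6)=220 g(12,-4)=494 g(12,-2)=780 g(12,0)=858 g(12,2)=572
t=13: g(13,-13)=1 g(13,-11)=13 g(13,-9)=78 g(13,-7)=286 g(13,-5)=714 g(13,-3)=1274 g(13,-1)=1638 g(13,1)=1430 g(13,3)=572
Paths never hitting 4: Σ_s g(13,s) = 6006
Paths hitting 4: 2^13 - 6006 = 2186
P = 2186/8192 = 1093/4096

Answer: 1093/4096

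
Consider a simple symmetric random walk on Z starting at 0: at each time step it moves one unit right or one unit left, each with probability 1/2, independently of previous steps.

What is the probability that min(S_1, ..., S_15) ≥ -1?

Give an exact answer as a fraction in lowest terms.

Let f(t,s) = #length-t paths at position s with S_1..S_t all ≥ -1.
f(t,s) = f(t-1,s-1) + f(t-1,s+1) for s ≥ -1; f(t,s) = 0 for s < -1.
t=0: f(0,0)=1
t=1: f(1,-1)=1 f(1,1)=1
t=2: f(2,0)=2 f(2,2)=1
t=3: f(3,-1)=2 f(3,1)=3 f(3,3)=1
t=4: f(4,0)=5 f(4,2)=4 f(4,4)=1
t=5: f(5,-1)=5 f(5,1)=9 f(5,3)=5 f(5,5)=1
t=6: f(6,0)=14 f(6,2)=14 f(6,4)=6 f(6,6)=1
t=7: f(7,-1)=14 f(7,1)=28 f(7,3)=20 f(7,5)=7 f(7,7)=1
t=8: f(8,0)=42 f(8,2)=48 f(8,4)=27 f(8,6)=8 f(8,8)=1
t=9: f(9,-1)=42 f(9,1)=90 f(9,3)=75 f(9,5)=35 f(9,7)=9 f(9,9)=1
t=10: f(10,0)=132 f(10,2)=165 f(10,4)=110 f(10,6)=44 f(10,8)=10 f(10,10)=1
t=11: f(11,-1)=132 f(11,1)=297 f(11,3)=275 f(11,5)=154 f(11,7)=54 f(11,9)=11 f(11,11)=1
t=12: f(12,0)=429 f(12,2)=572 f(12,4)=429 f(12,6)=208 f(12,8)=65 f(12,10)=12 f(12,12)=1
t=13: f(13,-1)=429 f(13,1)=1001 f(13,3)=1001 f(13,5)=637 f(13,7)=273 f(13,9)=77 f(13,11)=13 f(13,13)=1
t=14: f(14,0)=1430 f(14,2)=2002 f(14,4)=1638 f(14,6)=910 f(14,8)=350 f(14,10)=90 f(14,12)=14 f(14,14)=1
t=15: f(15,-1)=1430 f(15,1)=3432 f(15,3)=3640 f(15,5)=2548 f(15,7)=1260 f(15,9)=440 f(15,11)=104 f(15,13)=15 f(15,15)=1
Σ_s f(15,s) = 12870
P = 12870/32768 = 6435/16384

Answer: 6435/16384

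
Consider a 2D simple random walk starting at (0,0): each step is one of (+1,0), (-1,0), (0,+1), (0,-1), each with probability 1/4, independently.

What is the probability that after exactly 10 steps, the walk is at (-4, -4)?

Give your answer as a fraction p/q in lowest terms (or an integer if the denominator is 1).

Answer: 315/131072

Derivation:
Let h be the number of horizontal steps (so 10-h are vertical). To end at (-4,-4) need (h-4)/2 right-steps and ((10-h)-4)/2 up-steps.
Sum over h with 4 ≤ h ≤ 6, h ≡ 0 (mod 2), 10-h ≡ 0 (mod 2):
h=4: C(10,4)·C(4,0)·C(6,1) = 210·1·6 = 1260
h=6: C(10,6)·C(6,1)·C(4,0) = 210·6·1 = 1260
Total favorable: 2520
Total paths: 4^10 = 1048576
P = 2520/1048576 = 315/131072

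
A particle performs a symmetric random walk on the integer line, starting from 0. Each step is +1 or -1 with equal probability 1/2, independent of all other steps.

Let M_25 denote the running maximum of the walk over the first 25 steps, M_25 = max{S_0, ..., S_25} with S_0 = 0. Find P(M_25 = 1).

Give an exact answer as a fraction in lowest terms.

Let M_25 = max(S_0,...,S_25). Use the reflection principle: for j ≥ 1, #{paths with M_25 ≥ j} = #{S_25 ≥ j} + #{S_25 ≥ j+1}.
By reflection, #{M_25 ≥ 1} = #{S_25 ≥ 1} + #{S_25 ≥ 2} = 16777216 + 11576916 = 28354132.
#{M_25 ≥ 2} = #{S_25 ≥ 2} + #{S_25 ≥ 3} = 11576916 + 11576916 = 23153832.
#{M_25 = 1} = 28354132 - 23153832 = 5200300.
P(M_25 = 1) = 5200300/33554432 = 1300075/8388608

Answer: 1300075/8388608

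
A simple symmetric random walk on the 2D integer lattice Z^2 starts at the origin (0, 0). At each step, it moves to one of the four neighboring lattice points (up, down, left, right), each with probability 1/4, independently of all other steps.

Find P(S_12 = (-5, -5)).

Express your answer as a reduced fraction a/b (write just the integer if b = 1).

Answer: 693/1048576

Derivation:
Let h be the number of horizontal steps (so 12-h are vertical). To end at (-5,-5) need (h-5)/2 right-steps and ((12-h)-5)/2 up-steps.
Sum over h with 5 ≤ h ≤ 7, h ≡ 1 (mod 2), 12-h ≡ 1 (mod 2):
h=5: C(12,5)·C(5,0)·C(7,1) = 792·1·7 = 5544
h=7: C(12,7)·C(7,1)·C(5,0) = 792·7·1 = 5544
Total favorable: 11088
Total paths: 4^12 = 16777216
P = 11088/16777216 = 693/1048576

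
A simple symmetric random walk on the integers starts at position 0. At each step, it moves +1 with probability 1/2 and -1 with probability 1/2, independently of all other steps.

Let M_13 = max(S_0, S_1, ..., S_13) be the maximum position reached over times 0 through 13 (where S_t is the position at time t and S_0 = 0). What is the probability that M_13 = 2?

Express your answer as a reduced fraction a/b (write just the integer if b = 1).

Let M_13 = max(S_0,...,S_13). Use the reflection principle: for j ≥ 1, #{paths with M_13 ≥ j} = #{S_13 ≥ j} + #{S_13 ≥ j+1}.
By reflection, #{M_13 ≥ 2} = #{S_13 ≥ 2} + #{S_13 ≥ 3} = 2380 + 2380 = 4760.
#{M_13 ≥ 3} = #{S_13 ≥ 3} + #{S_13 ≥ 4} = 2380 + 1093 = 3473.
#{M_13 = 2} = 4760 - 3473 = 1287.
P(M_13 = 2) = 1287/8192 = 1287/8192

Answer: 1287/8192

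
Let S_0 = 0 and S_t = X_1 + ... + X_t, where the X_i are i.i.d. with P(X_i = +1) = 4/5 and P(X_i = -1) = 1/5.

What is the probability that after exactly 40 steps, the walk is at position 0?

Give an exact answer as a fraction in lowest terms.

To be at 0 after 40 steps: need exactly 20 steps of +1 and 20 of -1.
Number of such sequences: C(40,20) = 137846528820
Each has probability (4/5)^20 · (1/5)^20 = 1099511627776/9094947017729282379150390625
P = 137846528820 · 1099511627776/9094947017729282379150390625 = 30312772257229899300864/1818989403545856475830078125

Answer: 30312772257229899300864/1818989403545856475830078125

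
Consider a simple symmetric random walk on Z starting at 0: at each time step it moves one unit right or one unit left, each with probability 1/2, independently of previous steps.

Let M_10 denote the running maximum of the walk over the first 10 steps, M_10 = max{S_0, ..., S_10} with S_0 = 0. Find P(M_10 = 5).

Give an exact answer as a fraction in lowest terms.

Answer: 45/1024

Derivation:
Let M_10 = max(S_0,...,S_10). Use the reflection principle: for j ≥ 1, #{paths with M_10 ≥ j} = #{S_10 ≥ j} + #{S_10 ≥ j+1}.
By reflection, #{M_10 ≥ 5} = #{S_10 ≥ 5} + #{S_10 ≥ 6} = 56 + 56 = 112.
#{M_10 ≥ 6} = #{S_10 ≥ 6} + #{S_10 ≥ 7} = 56 + 11 = 67.
#{M_10 = 5} = 112 - 67 = 45.
P(M_10 = 5) = 45/1024 = 45/1024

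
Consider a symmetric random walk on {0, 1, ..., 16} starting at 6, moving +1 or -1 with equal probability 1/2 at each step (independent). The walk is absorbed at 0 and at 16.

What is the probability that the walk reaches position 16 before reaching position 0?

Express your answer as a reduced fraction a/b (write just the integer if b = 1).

Answer: 3/8

Derivation:
Symmetric walk (p = 1/2): the harmonic-function argument gives P(hit 16 before 0 | start at 6) = a/N.
P = 6/16 = 3/8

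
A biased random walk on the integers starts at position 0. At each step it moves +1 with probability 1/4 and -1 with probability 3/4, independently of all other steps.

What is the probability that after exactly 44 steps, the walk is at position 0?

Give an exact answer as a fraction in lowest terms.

Answer: 8253606875466556048185/38685626227668133590597632

Derivation:
To be at 0 after 44 steps: need exactly 22 steps of +1 and 22 of -1.
Number of such sequences: C(44,22) = 2104098963720
Each has probability (1/4)^22 · (3/4)^22 = 31381059609/309485009821345068724781056
P = 2104098963720 · 31381059609/309485009821345068724781056 = 8253606875466556048185/38685626227668133590597632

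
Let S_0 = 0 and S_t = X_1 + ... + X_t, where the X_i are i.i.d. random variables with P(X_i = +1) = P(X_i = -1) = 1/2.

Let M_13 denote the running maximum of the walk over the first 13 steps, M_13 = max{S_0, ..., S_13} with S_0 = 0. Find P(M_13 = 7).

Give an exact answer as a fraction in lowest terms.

Answer: 143/4096

Derivation:
Let M_13 = max(S_0,...,S_13). Use the reflection principle: for j ≥ 1, #{paths with M_13 ≥ j} = #{S_13 ≥ j} + #{S_13 ≥ j+1}.
By reflection, #{M_13 ≥ 7} = #{S_13 ≥ 7} + #{S_13 ≥ 8} = 378 + 92 = 470.
#{M_13 ≥ 8} = #{S_13 ≥ 8} + #{S_13 ≥ 9} = 92 + 92 = 184.
#{M_13 = 7} = 470 - 184 = 286.
P(M_13 = 7) = 286/8192 = 143/4096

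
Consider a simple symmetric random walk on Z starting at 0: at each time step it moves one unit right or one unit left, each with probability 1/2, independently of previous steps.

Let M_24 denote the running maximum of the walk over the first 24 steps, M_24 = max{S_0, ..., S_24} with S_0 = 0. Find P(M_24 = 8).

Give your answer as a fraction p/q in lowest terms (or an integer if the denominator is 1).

Answer: 735471/16777216

Derivation:
Let M_24 = max(S_0,...,S_24). Use the reflection principle: for j ≥ 1, #{paths with M_24 ≥ j} = #{S_24 ≥ j} + #{S_24 ≥ j+1}.
By reflection, #{M_24 ≥ 8} = #{S_24 ≥ 8} + #{S_24 ≥ 9} = 1271626 + 536155 = 1807781.
#{M_24 ≥ 9} = #{S_24 ≥ 9} + #{S_24 ≥ 10} = 536155 + 536155 = 1072310.
#{M_24 = 8} = 1807781 - 1072310 = 735471.
P(M_24 = 8) = 735471/16777216 = 735471/16777216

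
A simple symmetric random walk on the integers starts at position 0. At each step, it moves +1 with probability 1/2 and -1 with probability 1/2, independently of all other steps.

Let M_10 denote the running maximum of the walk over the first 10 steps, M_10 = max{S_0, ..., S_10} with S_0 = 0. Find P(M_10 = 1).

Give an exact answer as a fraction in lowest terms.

Let M_10 = max(S_0,...,S_10). Use the reflection principle: for j ≥ 1, #{paths with M_10 ≥ j} = #{S_10 ≥ j} + #{S_10 ≥ j+1}.
By reflection, #{M_10 ≥ 1} = #{S_10 ≥ 1} + #{S_10 ≥ 2} = 386 + 386 = 772.
#{M_10 ≥ 2} = #{S_10 ≥ 2} + #{S_10 ≥ 3} = 386 + 176 = 562.
#{M_10 = 1} = 772 - 562 = 210.
P(M_10 = 1) = 210/1024 = 105/512

Answer: 105/512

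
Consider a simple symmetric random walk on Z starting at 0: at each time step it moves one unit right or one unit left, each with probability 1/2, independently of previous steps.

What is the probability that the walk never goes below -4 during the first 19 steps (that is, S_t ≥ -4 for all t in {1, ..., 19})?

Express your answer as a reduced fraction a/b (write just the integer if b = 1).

Answer: 96577/131072

Derivation:
Let f(t,s) = #length-t paths at position s with S_1..S_t all ≥ -4.
f(t,s) = f(t-1,s-1) + f(t-1,s+1) for s ≥ -4; f(t,s) = 0 for s < -4.
t=0: f(0,0)=1
t=1: f(1,-1)=1 f(1,1)=1
t=2: f(2,-2)=1 f(2,0)=2 f(2,2)=1
t=3: f(3,-3)=1 f(3,-1)=3 f(3,1)=3 f(3,3)=1
t=4: f(4,-4)=1 f(4,-2)=4 f(4,0)=6 f(4,2)=4 f(4,4)=1
t=5: f(5,-3)=5 f(5,-1)=10 f(5,1)=10 f(5,3)=5 f(5,5)=1
t=6: f(6,-4)=5 f(6,-2)=15 f(6,0)=20 f(6,2)=15 f(6,4)=6 f(6,6)=1
t=7: f(7,-3)=20 f(7,-1)=35 f(7,1)=35 f(7,3)=21 f(7,5)=7 f(7,7)=1
t=8: f(8,-4)=20 f(8,-2)=55 f(8,0)=70 f(8,2)=56 f(8,4)=28 f(8,6)=8 f(8,8)=1
t=9: f(9,-3)=75 f(9,-1)=125 f(9,1)=126 f(9,3)=84 f(9,5)=36 f(9,7)=9 f(9,9)=1
t=10: f(10,-4)=75 f(10,-2)=200 f(10,0)=251 f(10,2)=210 f(10,4)=120 f(10,6)=45 f(10,8)=10 f(10,10)=1
t=11: f(11,-3)=275 f(11,-1)=451 f(11,1)=461 f(11,3)=330 f(11,5)=165 f(11,7)=55 f(11,9)=11 f(11,11)=1
t=12: f(12,-4)=275 f(12,-2)=726 f(12,0)=912 f(12,2)=791 f(12,4)=495 f(12,6)=220 f(12,8)=66 f(12,10)=12 f(12,12)=1
t=13: f(13,-3)=1001 f(13,-1)=1638 f(13,1)=1703 f(13,3)=1286 f(13,5)=715 f(13,7)=286 f(13,9)=78 f(13,11)=13 f(13,13)=1
t=14: f(14,-4)=1001 f(14,-2)=2639 f(14,0)=3341 f(14,2)=2989 f(14,4)=2001 f(14,6)=1001 f(14,8)=364 f(14,10)=91 f(14,12)=14 f(14,14)=1
t=15: f(15,-3)=3640 f(15,-1)=5980 f(15,1)=6330 f(15,3)=4990 f(15,5)=3002 f(15,7)=1365 f(15,9)=455 f(15,11)=105 f(15,13)=15 f(15,15)=1
t=16: f(16,-4)=3640 f(16,-2)=9620 f(16,0)=12310 f(16,2)=11320 f(16,4)=7992 f(16,6)=4367 f(16,8)=1820 f(16,10)=560 f(16,12)=120 f(16,14)=16 f(16,16)=1
t=17: f(17,-3)=13260 f(17,-1)=21930 f(17,1)=23630 f(17,3)=19312 f(17,5)=12359 f(17,7)=6187 f(17,9)=2380 f(17,11)=680 f(17,13)=136 f(17,15)=17 f(17,17)=1
t=18: f(18,-4)=13260 f(18,-2)=35190 f(18,0)=45560 f(18,2)=42942 f(18,4)=31671 f(18,6)=18546 f(18,8)=8567 f(18,10)=3060 f(18,12)=816 f(18,14)=153 f(18,16)=18 f(18,18)=1
t=19: f(19,-3)=48450 f(19,-1)=80750 f(19,1)=88502 f(19,3)=74613 f(19,5)=50217 f(19,7)=27113 f(19,9)=11627 f(19,11)=3876 f(19,13)=969 f(19,15)=171 f(19,17)=19 f(19,19)=1
Σ_s f(19,s) = 386308
P = 386308/524288 = 96577/131072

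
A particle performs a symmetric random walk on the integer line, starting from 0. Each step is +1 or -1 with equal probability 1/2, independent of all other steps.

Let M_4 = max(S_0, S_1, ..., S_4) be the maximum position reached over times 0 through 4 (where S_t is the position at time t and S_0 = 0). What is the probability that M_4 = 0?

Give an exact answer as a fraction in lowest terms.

Let M_4 = max(S_0,...,S_4). Use the reflection principle: for j ≥ 1, #{paths with M_4 ≥ j} = #{S_4 ≥ j} + #{S_4 ≥ j+1}.
P(M_4 ≥ 0) = 1 since S_0 = 0, so #{M_4 ≥ 0} = 16.
#{M_4 ≥ 1} = #{S_4 ≥ 1} + #{S_4 ≥ 2} = 5 + 5 = 10.
#{M_4 = 0} = 16 - 10 = 6.
P(M_4 = 0) = 6/16 = 3/8

Answer: 3/8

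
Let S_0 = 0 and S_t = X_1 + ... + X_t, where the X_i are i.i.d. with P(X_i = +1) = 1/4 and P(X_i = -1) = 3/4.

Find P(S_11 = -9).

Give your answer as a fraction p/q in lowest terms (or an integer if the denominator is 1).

Answer: 649539/4194304

Derivation:
To reach position -9 after 11 steps: need 1 step of +1 and 10 steps of -1.
Number of such sequences: C(11,1) = 11
Each has probability (1/4)^1 · (3/4)^10 = 59049/4194304
P = 11 · 59049/4194304 = 649539/4194304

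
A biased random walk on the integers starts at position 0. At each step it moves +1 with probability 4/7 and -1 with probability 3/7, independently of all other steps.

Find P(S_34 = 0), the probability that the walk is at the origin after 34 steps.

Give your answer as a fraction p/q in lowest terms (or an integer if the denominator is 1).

To be at 0 after 34 steps: need exactly 17 steps of +1 and 17 of -1.
Number of such sequences: C(34,17) = 2333606220
Each has probability (4/7)^17 · (3/7)^17 = 2218611106740436992/54116956037952111668959660849
P = 2333606220 · 2218611106740436992/54116956037952111668959660849 = 5177364678450567690049290240/54116956037952111668959660849

Answer: 5177364678450567690049290240/54116956037952111668959660849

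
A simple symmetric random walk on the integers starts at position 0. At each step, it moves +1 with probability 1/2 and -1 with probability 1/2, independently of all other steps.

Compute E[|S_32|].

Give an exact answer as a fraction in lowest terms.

Answer: 300540195/67108864

Derivation:
S_32 takes values m ≡ 0 (mod 2) with |m| ≤ 32; P(S_32=m) = C(32,(32+m)/2)/2^32.
Total paths: 2^32 = 4294967296
Distribution: P(S=-32)=1/4294967296, P(S=-30)=32/4294967296, P(S=-28)=496/4294967296, P(S=-26)=4960/4294967296, P(S=-24)=35960/4294967296, P(S=-22)=201376/4294967296, P(S=-20)=906192/4294967296, P(S=-18)=3365856/4294967296, P(S=-16)=10518300/4294967296, P(S=-14)=28048800/4294967296, P(S=-12)=64512240/4294967296, P(S=-10)=129024480/4294967296, P(S=-8)=225792840/4294967296, P(S=-6)=347373600/4294967296, P(S=-4)=471435600/4294967296, P(S=-2)=565722720/4294967296, P(S=0)=601080390/4294967296, P(S=2)=565722720/4294967296, P(S=4)=471435600/4294967296, P(S=6)=347373600/4294967296, P(S=8)=225792840/4294967296, P(S=10)=129024480/4294967296, P(S=12)=64512240/4294967296, P(S=14)=28048800/4294967296, P(S=16)=10518300/4294967296, P(S=18)=3365856/4294967296, P(S=20)=906192/4294967296, P(S=22)=201376/4294967296, P(S=24)=35960/4294967296, P(S=26)=4960/4294967296, P(S=28)=496/4294967296, P(S=30)=32/4294967296, P(S=32)=1/4294967296
E[|S_32|] = Σ_m |m|·P(S_32=m) = 19234572480/4294967296 = 300540195/67108864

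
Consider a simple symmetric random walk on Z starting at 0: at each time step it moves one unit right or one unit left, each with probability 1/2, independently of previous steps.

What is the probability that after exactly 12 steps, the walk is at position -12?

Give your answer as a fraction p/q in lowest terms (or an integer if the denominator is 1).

To reach position -12 after 12 steps: need 0 steps of +1 and 12 of -1.
Favorable paths: C(12,0) = 1
Total paths: 2^12 = 4096
P = 1/4096 = 1/4096

Answer: 1/4096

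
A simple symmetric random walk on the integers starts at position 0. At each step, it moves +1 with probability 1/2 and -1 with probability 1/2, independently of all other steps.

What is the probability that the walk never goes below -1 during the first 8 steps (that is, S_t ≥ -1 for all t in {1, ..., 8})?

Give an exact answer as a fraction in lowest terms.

Let f(t,s) = #length-t paths at position s with S_1..S_t all ≥ -1.
f(t,s) = f(t-1,s-1) + f(t-1,s+1) for s ≥ -1; f(t,s) = 0 for s < -1.
t=0: f(0,0)=1
t=1: f(1,-1)=1 f(1,1)=1
t=2: f(2,0)=2 f(2,2)=1
t=3: f(3,-1)=2 f(3,1)=3 f(3,3)=1
t=4: f(4,0)=5 f(4,2)=4 f(4,4)=1
t=5: f(5,-1)=5 f(5,1)=9 f(5,3)=5 f(5,5)=1
t=6: f(6,0)=14 f(6,2)=14 f(6,4)=6 f(6,6)=1
t=7: f(7,-1)=14 f(7,1)=28 f(7,3)=20 f(7,5)=7 f(7,7)=1
t=8: f(8,0)=42 f(8,2)=48 f(8,4)=27 f(8,6)=8 f(8,8)=1
Σ_s f(8,s) = 126
P = 126/256 = 63/128

Answer: 63/128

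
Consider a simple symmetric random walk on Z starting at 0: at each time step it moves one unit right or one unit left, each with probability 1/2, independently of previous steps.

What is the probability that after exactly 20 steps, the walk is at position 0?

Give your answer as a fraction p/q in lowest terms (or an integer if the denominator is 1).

Answer: 46189/262144

Derivation:
To return to 0 after 20 steps: need exactly 10 steps of +1 and 10 of -1.
Favorable paths: C(20,10) = 184756
Total paths: 2^20 = 1048576
P = 184756/1048576 = 46189/262144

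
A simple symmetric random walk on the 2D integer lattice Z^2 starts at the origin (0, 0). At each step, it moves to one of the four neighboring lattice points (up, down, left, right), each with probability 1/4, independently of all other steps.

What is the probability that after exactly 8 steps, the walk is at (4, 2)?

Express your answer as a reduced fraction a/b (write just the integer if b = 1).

Let h be the number of horizontal steps (so 8-h are vertical). To end at (4,2) need (h+4)/2 right-steps and ((8-h)+2)/2 up-steps.
Sum over h with 4 ≤ h ≤ 6, h ≡ 0 (mod 2), 8-h ≡ 0 (mod 2):
h=4: C(8,4)·C(4,4)·C(4,3) = 70·1·4 = 280
h=6: C(8,6)·C(6,5)·C(2,2) = 28·6·1 = 168
Total favorable: 448
Total paths: 4^8 = 65536
P = 448/65536 = 7/1024

Answer: 7/1024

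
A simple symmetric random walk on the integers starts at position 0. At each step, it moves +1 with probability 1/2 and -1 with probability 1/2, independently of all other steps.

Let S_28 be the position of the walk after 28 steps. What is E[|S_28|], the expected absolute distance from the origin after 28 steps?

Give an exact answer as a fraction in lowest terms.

Answer: 35102025/8388608

Derivation:
S_28 takes values m ≡ 0 (mod 2) with |m| ≤ 28; P(S_28=m) = C(28,(28+m)/2)/2^28.
Total paths: 2^28 = 268435456
Distribution: P(S=-28)=1/268435456, P(S=-26)=28/268435456, P(S=-24)=378/268435456, P(S=-22)=3276/268435456, P(S=-20)=20475/268435456, P(S=-18)=98280/268435456, P(S=-16)=376740/268435456, P(S=-14)=1184040/268435456, P(S=-12)=3108105/268435456, P(S=-10)=6906900/268435456, P(S=-8)=13123110/268435456, P(S=-6)=21474180/268435456, P(S=-4)=30421755/268435456, P(S=-2)=37442160/268435456, P(S=0)=40116600/268435456, P(S=2)=37442160/268435456, P(S=4)=30421755/268435456, P(S=6)=21474180/268435456, P(S=8)=13123110/268435456, P(S=10)=6906900/268435456, P(S=12)=3108105/268435456, P(S=14)=1184040/268435456, P(S=16)=376740/268435456, P(S=18)=98280/268435456, P(S=20)=20475/268435456, P(S=22)=3276/268435456, P(S=24)=378/268435456, P(S=26)=28/268435456, P(S=28)=1/268435456
E[|S_28|] = Σ_m |m|·P(S_28=m) = 1123264800/268435456 = 35102025/8388608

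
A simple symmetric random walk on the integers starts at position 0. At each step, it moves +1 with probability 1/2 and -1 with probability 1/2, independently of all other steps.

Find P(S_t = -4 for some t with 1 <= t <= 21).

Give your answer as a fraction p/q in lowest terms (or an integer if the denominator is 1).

Count via complement. Let g(t,s) = #length-t paths at position s with S_1..S_t all ≠ -4.
g(t,s) = g(t-1,s-1) + g(t-1,s+1) for s ≠ -4; g(t,-4) = 0.
t=0: g(0,0)=1
t=1: g(1,-1)=1 g(1,1)=1
t=2: g(2,-2)=1 g(2,0)=2 g(2,2)=1
t=3: g(3,-3)=1 g(3,-1)=3 g(3,1)=3 g(3,3)=1
t=4: g(4,-2)=4 g(4,0)=6 g(4,2)=4 g(4,4)=1
t=5: g(5,-3)=4 g(5,-1)=10 g(5,1)=10 g(5,3)=5 g(5,5)=1
t=6: g(6,-2)=14 g(6,0)=20 g(6,2)=15 g(6,4)=6 g(6,6)=1
t=7: g(7,-3)=14 g(7,-1)=34 g(7,1)=35 g(7,3)=21 g(7,5)=7 g(7,7)=1
t=8: g(8,-2)=48 g(8,0)=69 g(8,2)=56 g(8,4)=28 g(8,6)=8 g(8,8)=1
t=9: g(9,-3)=48 g(9,-1)=117 g(9,1)=125 g(9,3)=84 g(9,5)=36 g(9,7)=9 g(9,9)=1
t=10: g(10,-2)=165 g(10,0)=242 g(10,2)=209 g(10,4)=120 g(10,6)=45 g(10,8)=10 g(10,10)=1
t=11: g(11,-3)=165 g(11,-1)=407 g(11,1)=451 g(11,3)=329 g(11,5)=165 g(11,7)=55 g(11,9)=11 g(11,11)=1
t=12: g(12,-2)=572 g(12,0)=858 g(12,2)=780 g(12,4)=494 g(12,6)=220 g(12,8)=66 g(12,10)=12 g(12,12)=1
t=13: g(13,-3)=572 g(13,-1)=1430 g(13,1)=1638 g(13,3)=1274 g(13,5)=714 g(13,7)=286 g(13,9)=78 g(13,11)=13 g(13,13)=1
t=14: g(14,-2)=2002 g(14,0)=3068 g(14,2)=2912 g(14,4)=1988 g(14,6)=1000 g(14,8)=364 g(14,10)=91 g(14,12)=14 g(14,14)=1
t=15: g(15,-3)=2002 g(15,-1)=5070 g(15,1)=5980 g(15,3)=4900 g(15,5)=2988 g(15,7)=1364 g(15,9)=455 g(15,11)=105 g(15,13)=15 g(15,15)=1
t=16: g(16,-2)=7072 g(16,0)=11050 g(16,2)=10880 g(16,4)=7888 g(16,6)=4352 g(16,8)=1819 g(16,10)=560 g(16,12)=120 g(16,14)=16 g(16,16)=1
t=17: g(17,-3)=7072 g(17,-1)=18122 g(17,1)=21930 g(17,3)=18768 g(17,5)=12240 g(17,7)=6171 g(17,9)=2379 g(17,11)=680 g(17,13)=136 g(17,15)=17 g(17,17)=1
t=18: g(18,-2)=25194 g(18,0)=40052 g(18,2)=40698 g(18,4)=31008 g(18,6)=18411 g(18,8)=8550 g(18,10)=3059 g(18,12)=816 g(18,14)=153 g(18,16)=18 g(18,18)=1
t=19: g(19,-3)=25194 g(19,-1)=65246 g(19,1)=80750 g(19,3)=71706 g(19,5)=49419 g(19,7)=26961 g(19,9)=11609 g(19,11)=3875 g(19,13)=969 g(19,15)=171 g(19,17)=19 g(19,19)=1
t=20: g(20,-2)=90440 g(20,0)=145996 g(20,2)=152456 g(20,4)=121125 g(20,6)=76380 g(20,8)=38570 g(20,10)=15484 g(20,12)=4844 g(20,14)=1140 g(20,16)=190 g(20,18)=20 g(20,20)=1
t=21: g(21,-3)=90440 g(21,-1)=236436 g(21,1)=298452 g(21,3)=273581 g(21,5)=197505 g(21,7)=114950 g(21,9)=54054 g(21,11)=20328 g(21,13)=5984 g(21,15)=1330 g(21,17)=210 g(21,19)=21 g(21,21)=1
Paths never hitting -4: Σ_s g(21,s) = 1293292
Paths hitting -4: 2^21 - 1293292 = 803860
P = 803860/2097152 = 200965/524288

Answer: 200965/524288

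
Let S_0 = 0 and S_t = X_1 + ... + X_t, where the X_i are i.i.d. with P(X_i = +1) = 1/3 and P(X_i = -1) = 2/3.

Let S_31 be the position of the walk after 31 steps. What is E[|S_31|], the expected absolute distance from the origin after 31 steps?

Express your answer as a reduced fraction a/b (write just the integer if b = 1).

S_31 takes values m ≡ 1 (mod 2) with |m| ≤ 31; P(S_31=m) = C(31,(31+m)/2) · (1/3)^((31+m)/2) · (2/3)^((31-m)/2).
Distribution: P(S=-31)=2147483648/617673396283947, P(S=-29)=33285996544/617673396283947, P(S=-27)=83214991360/205891132094649, P(S=-25)=1206617374720/617673396283947, P(S=-23)=4223160811520/617673396283947, P(S=-21)=422316081152/22876792454961, P(S=-19)=2745054527488/68630377364883, P(S=-17)=4901883084800/68630377364883, P(S=-15)=2450941542400/22876792454961, P(S=-13)=28185827737600/205891132094649, P(S=-11)=31004410511360/205891132094649, P(S=-9)=9865039708160/68630377364883, P(S=-7)=24662599270400/205891132094649, P(S=-5)=18022668697600/205891132094649, P(S=-3)=1287333478400/22876792454961, P(S=-1)=2188466913280/68630377364883, P(S=1)=1094233456640/68630377364883, P(S=3)=160916684800/22876792454961, P(S=5)=563208396800/205891132094649, P(S=7)=192676556800/205891132094649, P(S=9)=19267655680/68630377364883, P(S=11)=15138872320/205891132094649, P(S=13)=3440652800/205891132094649, P(S=15)=74796800/22876792454961, P(S=17)=37398400/68630377364883, P(S=19)=5235776/68630377364883, P(S=21)=201376/22876792454961, P(S=23)=503440/617673396283947, P(S=25)=35960/617673396283947, P(S=27)=620/205891132094649, P(S=29)=62/617673396283947, P(S=31)=1/617673396283947
E[|S_31|] = Σ_m |m|·P(S_31=m) = 26575479166531/2541865828329

Answer: 26575479166531/2541865828329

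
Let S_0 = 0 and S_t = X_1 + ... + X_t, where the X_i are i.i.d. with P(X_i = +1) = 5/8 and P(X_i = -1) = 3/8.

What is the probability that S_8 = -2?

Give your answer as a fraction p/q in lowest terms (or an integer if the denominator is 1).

To reach position -2 after 8 steps: need 3 steps of +1 and 5 steps of -1.
Number of such sequences: C(8,3) = 56
Each has probability (5/8)^3 · (3/8)^5 = 30375/16777216
P = 56 · 30375/16777216 = 212625/2097152

Answer: 212625/2097152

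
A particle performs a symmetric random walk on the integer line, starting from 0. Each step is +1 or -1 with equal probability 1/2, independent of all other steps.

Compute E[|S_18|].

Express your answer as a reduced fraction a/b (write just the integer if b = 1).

S_18 takes values m ≡ 0 (mod 2) with |m| ≤ 18; P(S_18=m) = C(18,(18+m)/2)/2^18.
Total paths: 2^18 = 262144
Distribution: P(S=-18)=1/262144, P(S=-16)=18/262144, P(S=-14)=153/262144, P(S=-12)=816/262144, P(S=-10)=3060/262144, P(S=-8)=8568/262144, P(S=-6)=18564/262144, P(S=-4)=31824/262144, P(S=-2)=43758/262144, P(S=0)=48620/262144, P(S=2)=43758/262144, P(S=4)=31824/262144, P(S=6)=18564/262144, P(S=8)=8568/262144, P(S=10)=3060/262144, P(S=12)=816/262144, P(S=14)=153/262144, P(S=16)=18/262144, P(S=18)=1/262144
E[|S_18|] = Σ_m |m|·P(S_18=m) = 875160/262144 = 109395/32768

Answer: 109395/32768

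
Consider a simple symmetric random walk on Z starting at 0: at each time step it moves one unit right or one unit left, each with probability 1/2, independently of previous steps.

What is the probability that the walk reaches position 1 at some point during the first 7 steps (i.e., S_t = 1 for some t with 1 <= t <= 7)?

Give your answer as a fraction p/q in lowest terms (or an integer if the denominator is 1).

Count via complement. Let g(t,s) = #length-t paths at position s with S_1..S_t all ≠ 1.
g(t,s) = g(t-1,s-1) + g(t-1,s+1) for s ≠ 1; g(t,1) = 0.
t=0: g(0,0)=1
t=1: g(1,-1)=1
t=2: g(2,-2)=1 g(2,0)=1
t=3: g(3,-3)=1 g(3,-1)=2
t=4: g(4,-4)=1 g(4,-2)=3 g(4,0)=2
t=5: g(5,-5)=1 g(5,-3)=4 g(5,-1)=5
t=6: g(6,-6)=1 g(6,-4)=5 g(6,-2)=9 g(6,0)=5
t=7: g(7,-7)=1 g(7,-5)=6 g(7,-3)=14 g(7,-1)=14
Paths never hitting 1: Σ_s g(7,s) = 35
Paths hitting 1: 2^7 - 35 = 93
P = 93/128 = 93/128

Answer: 93/128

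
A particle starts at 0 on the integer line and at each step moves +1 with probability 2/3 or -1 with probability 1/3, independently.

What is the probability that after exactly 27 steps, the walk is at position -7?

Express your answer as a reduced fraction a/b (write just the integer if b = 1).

To reach position -7 after 27 steps: need 10 steps of +1 and 17 steps of -1.
Number of such sequences: C(27,10) = 8436285
Each has probability (2/3)^10 · (1/3)^17 = 1024/7625597484987
P = 8436285 · 1024/7625597484987 = 319953920/282429536481

Answer: 319953920/282429536481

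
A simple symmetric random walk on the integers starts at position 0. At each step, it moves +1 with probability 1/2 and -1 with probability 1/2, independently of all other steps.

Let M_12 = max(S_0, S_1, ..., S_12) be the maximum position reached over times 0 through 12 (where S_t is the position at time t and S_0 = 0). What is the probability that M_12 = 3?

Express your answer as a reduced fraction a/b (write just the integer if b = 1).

Let M_12 = max(S_0,...,S_12). Use the reflection principle: for j ≥ 1, #{paths with M_12 ≥ j} = #{S_12 ≥ j} + #{S_12 ≥ j+1}.
By reflection, #{M_12 ≥ 3} = #{S_12 ≥ 3} + #{S_12 ≥ 4} = 794 + 794 = 1588.
#{M_12 ≥ 4} = #{S_12 ≥ 4} + #{S_12 ≥ 5} = 794 + 299 = 1093.
#{M_12 = 3} = 1588 - 1093 = 495.
P(M_12 = 3) = 495/4096 = 495/4096

Answer: 495/4096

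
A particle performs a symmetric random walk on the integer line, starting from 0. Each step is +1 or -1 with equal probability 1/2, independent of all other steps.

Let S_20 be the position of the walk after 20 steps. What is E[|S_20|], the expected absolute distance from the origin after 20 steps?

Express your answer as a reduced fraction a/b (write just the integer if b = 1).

Answer: 230945/65536

Derivation:
S_20 takes values m ≡ 0 (mod 2) with |m| ≤ 20; P(S_20=m) = C(20,(20+m)/2)/2^20.
Total paths: 2^20 = 1048576
Distribution: P(S=-20)=1/1048576, P(S=-18)=20/1048576, P(S=-16)=190/1048576, P(S=-14)=1140/1048576, P(S=-12)=4845/1048576, P(S=-10)=15504/1048576, P(S=-8)=38760/1048576, P(S=-6)=77520/1048576, P(S=-4)=125970/1048576, P(S=-2)=167960/1048576, P(S=0)=184756/1048576, P(S=2)=167960/1048576, P(S=4)=125970/1048576, P(S=6)=77520/1048576, P(S=8)=38760/1048576, P(S=10)=15504/1048576, P(S=12)=4845/1048576, P(S=14)=1140/1048576, P(S=16)=190/1048576, P(S=18)=20/1048576, P(S=20)=1/1048576
E[|S_20|] = Σ_m |m|·P(S_20=m) = 3695120/1048576 = 230945/65536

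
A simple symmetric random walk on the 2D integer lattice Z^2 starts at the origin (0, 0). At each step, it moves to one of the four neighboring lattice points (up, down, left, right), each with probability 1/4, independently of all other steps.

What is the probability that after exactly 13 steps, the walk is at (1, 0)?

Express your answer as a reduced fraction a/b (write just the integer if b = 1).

Answer: 184041/4194304

Derivation:
Let h be the number of horizontal steps (so 13-h are vertical). To end at (1,0) need (h+1)/2 right-steps and ((13-h)+0)/2 up-steps.
Sum over h with 1 ≤ h ≤ 13, h ≡ 1 (mod 2), 13-h ≡ 0 (mod 2):
h=1: C(13,1)·C(1,1)·C(12,6) = 13·1·924 = 12012
h=3: C(13,3)·C(3,2)·C(10,5) = 286·3·252 = 216216
h=5: C(13,5)·C(5,3)·C(8,4) = 1287·10·70 = 900900
h=7: C(13,7)·C(7,4)·C(6,3) = 1716·35·20 = 1201200
h=9: C(13,9)·C(9,5)·C(4,2) = 715·126·6 = 540540
h=11: C(13,11)·C(11,6)·C(2,1) = 78·462·2 = 72072
h=13: C(13,13)·C(13,7)·C(0,0) = 1·1716·1 = 1716
Total favorable: 2944656
Total paths: 4^13 = 67108864
P = 2944656/67108864 = 184041/4194304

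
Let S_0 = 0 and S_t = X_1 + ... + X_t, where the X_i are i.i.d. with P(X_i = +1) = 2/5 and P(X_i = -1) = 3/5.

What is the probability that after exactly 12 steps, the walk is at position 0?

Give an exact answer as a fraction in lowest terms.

Answer: 43110144/244140625

Derivation:
To be at 0 after 12 steps: need exactly 6 steps of +1 and 6 of -1.
Number of such sequences: C(12,6) = 924
Each has probability (2/5)^6 · (3/5)^6 = 46656/244140625
P = 924 · 46656/244140625 = 43110144/244140625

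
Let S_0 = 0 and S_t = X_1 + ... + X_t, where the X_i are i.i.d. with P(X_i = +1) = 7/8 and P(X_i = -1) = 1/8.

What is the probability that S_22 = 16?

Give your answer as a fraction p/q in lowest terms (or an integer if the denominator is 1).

To reach position 16 after 22 steps: need 19 steps of +1 and 3 steps of -1.
Number of such sequences: C(22,19) = 1540
Each has probability (7/8)^19 · (1/8)^3 = 11398895185373143/73786976294838206464
P = 1540 · 11398895185373143/73786976294838206464 = 4388574646368660055/18446744073709551616

Answer: 4388574646368660055/18446744073709551616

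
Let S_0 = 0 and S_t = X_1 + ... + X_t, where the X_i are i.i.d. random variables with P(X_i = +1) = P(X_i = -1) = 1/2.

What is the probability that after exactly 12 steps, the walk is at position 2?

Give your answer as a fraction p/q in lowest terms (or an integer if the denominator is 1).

To reach position 2 after 12 steps: need 7 steps of +1 and 5 of -1.
Favorable paths: C(12,7) = 792
Total paths: 2^12 = 4096
P = 792/4096 = 99/512

Answer: 99/512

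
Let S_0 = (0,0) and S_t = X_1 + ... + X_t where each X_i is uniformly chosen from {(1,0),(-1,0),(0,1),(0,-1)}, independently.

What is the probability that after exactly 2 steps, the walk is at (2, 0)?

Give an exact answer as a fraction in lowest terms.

Let h be the number of horizontal steps (so 2-h are vertical). To end at (2,0) need (h+2)/2 right-steps and ((2-h)+0)/2 up-steps.
Sum over h with 2 ≤ h ≤ 2, h ≡ 0 (mod 2), 2-h ≡ 0 (mod 2):
h=2: C(2,2)·C(2,2)·C(0,0) = 1·1·1 = 1
Total favorable: 1
Total paths: 4^2 = 16
P = 1/16 = 1/16

Answer: 1/16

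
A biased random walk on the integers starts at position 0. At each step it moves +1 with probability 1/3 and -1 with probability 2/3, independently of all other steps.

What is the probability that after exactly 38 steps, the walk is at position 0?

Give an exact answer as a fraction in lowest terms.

To be at 0 after 38 steps: need exactly 19 steps of +1 and 19 of -1.
Number of such sequences: C(38,19) = 35345263800
Each has probability (1/3)^19 · (2/3)^19 = 524288/1350851717672992089
P = 35345263800 · 524288/1350851717672992089 = 6177032555724800/450283905890997363

Answer: 6177032555724800/450283905890997363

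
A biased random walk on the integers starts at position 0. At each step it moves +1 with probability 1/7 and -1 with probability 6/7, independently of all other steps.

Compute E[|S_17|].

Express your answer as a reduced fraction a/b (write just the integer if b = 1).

Answer: 403559990456765/33232930569601

Derivation:
S_17 takes values m ≡ 1 (mod 2) with |m| ≤ 17; P(S_17=m) = C(17,(17+m)/2) · (1/7)^((17+m)/2) · (6/7)^((17-m)/2).
Distribution: P(S=-17)=16926659444736/232630513987207, P(S=-15)=47958868426752/232630513987207, P(S=-13)=63945157902336/232630513987207, P(S=-11)=53287631585280/232630513987207, P(S=-9)=4440635965440/33232930569601, P(S=-7)=1924275585024/33232930569601, P(S=-5)=641425195008/33232930569601, P(S=-3)=1175946190848/232630513987207, P(S=-1)=244988789760/232630513987207, P(S=1)=40831464960/232630513987207, P(S=3)=5444195328/232630513987207, P(S=5)=82487808/33232930569601, P(S=7)=6873984/33232930569601, P(S=9)=440640/33232930569601, P(S=11)=146880/232630513987207, P(S=13)=4896/232630513987207, P(S=15)=102/232630513987207, P(S=17)=1/232630513987207
E[|S_17|] = Σ_m |m|·P(S_17=m) = 403559990456765/33232930569601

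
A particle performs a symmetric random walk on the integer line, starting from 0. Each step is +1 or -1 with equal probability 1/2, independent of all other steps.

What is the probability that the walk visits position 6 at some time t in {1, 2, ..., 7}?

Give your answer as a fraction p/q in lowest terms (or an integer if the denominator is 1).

Count via complement. Let g(t,s) = #length-t paths at position s with S_1..S_t all ≠ 6.
g(t,s) = g(t-1,s-1) + g(t-1,s+1) for s ≠ 6; g(t,6) = 0.
t=0: g(0,0)=1
t=1: g(1,-1)=1 g(1,1)=1
t=2: g(2,-2)=1 g(2,0)=2 g(2,2)=1
t=3: g(3,-3)=1 g(3,-1)=3 g(3,1)=3 g(3,3)=1
t=4: g(4,-4)=1 g(4,-2)=4 g(4,0)=6 g(4,2)=4 g(4,4)=1
t=5: g(5,-5)=1 g(5,-3)=5 g(5,-1)=10 g(5,1)=10 g(5,3)=5 g(5,5)=1
t=6: g(6,-6)=1 g(6,-4)=6 g(6,-2)=15 g(6,0)=20 g(6,2)=15 g(6,4)=6
t=7: g(7,-7)=1 g(7,-5)=7 g(7,-3)=21 g(7,-1)=35 g(7,1)=35 g(7,3)=21 g(7,5)=6
Paths never hitting 6: Σ_s g(7,s) = 126
Paths hitting 6: 2^7 - 126 = 2
P = 2/128 = 1/64

Answer: 1/64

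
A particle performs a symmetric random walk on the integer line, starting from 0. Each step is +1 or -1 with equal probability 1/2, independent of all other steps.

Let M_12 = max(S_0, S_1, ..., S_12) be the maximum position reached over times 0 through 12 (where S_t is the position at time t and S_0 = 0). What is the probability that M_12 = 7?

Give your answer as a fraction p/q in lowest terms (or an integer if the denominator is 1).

Answer: 33/2048

Derivation:
Let M_12 = max(S_0,...,S_12). Use the reflection principle: for j ≥ 1, #{paths with M_12 ≥ j} = #{S_12 ≥ j} + #{S_12 ≥ j+1}.
By reflection, #{M_12 ≥ 7} = #{S_12 ≥ 7} + #{S_12 ≥ 8} = 79 + 79 = 158.
#{M_12 ≥ 8} = #{S_12 ≥ 8} + #{S_12 ≥ 9} = 79 + 13 = 92.
#{M_12 = 7} = 158 - 92 = 66.
P(M_12 = 7) = 66/4096 = 33/2048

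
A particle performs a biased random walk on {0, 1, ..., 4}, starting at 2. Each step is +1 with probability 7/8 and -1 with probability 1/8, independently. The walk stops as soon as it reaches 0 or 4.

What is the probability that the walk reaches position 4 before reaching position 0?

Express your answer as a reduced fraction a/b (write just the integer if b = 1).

Answer: 49/50

Derivation:
Biased walk: p = 7/8, q = 1/8, r = q/p = 1/7
Gambler's ruin: P(hit 4 before 0 | start at 2) = (1 - r^a)/(1 - r^N)
r^2 = 1/49; r^4 = 1/2401
P = (1 - 1/49) / (1 - 1/2401) = 48/49 / 2400/2401 = 49/50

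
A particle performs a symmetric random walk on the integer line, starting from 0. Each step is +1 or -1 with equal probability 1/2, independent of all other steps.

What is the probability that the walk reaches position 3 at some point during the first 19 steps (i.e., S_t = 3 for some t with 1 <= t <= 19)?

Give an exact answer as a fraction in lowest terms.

Count via complement. Let g(t,s) = #length-t paths at position s with S_1..S_t all ≠ 3.
g(t,s) = g(t-1,s-1) + g(t-1,s+1) for s ≠ 3; g(t,3) = 0.
t=0: g(0,0)=1
t=1: g(1,-1)=1 g(1,1)=1
t=2: g(2,-2)=1 g(2,0)=2 g(2,2)=1
t=3: g(3,-3)=1 g(3,-1)=3 g(3,1)=3
t=4: g(4,-4)=1 g(4,-2)=4 g(4,0)=6 g(4,2)=3
t=5: g(5,-5)=1 g(5,-3)=5 g(5,-1)=10 g(5,1)=9
t=6: g(6,-6)=1 g(6,-4)=6 g(6,-2)=15 g(6,0)=19 g(6,2)=9
t=7: g(7,-7)=1 g(7,-5)=7 g(7,-3)=21 g(7,-1)=34 g(7,1)=28
t=8: g(8,-8)=1 g(8,-6)=8 g(8,-4)=28 g(8,-2)=55 g(8,0)=62 g(8,2)=28
t=9: g(9,-9)=1 g(9,-7)=9 g(9,-5)=36 g(9,-3)=83 g(9,-1)=117 g(9,1)=90
t=10: g(10,-10)=1 g(10,-8)=10 g(10,-6)=45 g(10,-4)=119 g(10,-2)=200 g(10,0)=207 g(10,2)=90
t=11: g(11,-11)=1 g(11,-9)=11 g(11,-7)=55 g(11,-5)=164 g(11,-3)=319 g(11,-1)=407 g(11,1)=297
t=12: g(12,-12)=1 g(12,-10)=12 g(12,-8)=66 g(12,-6)=219 g(12,-4)=483 g(12,-2)=726 g(12,0)=704 g(12,2)=297
t=13: g(13,-13)=1 g(13,-11)=13 g(13,-9)=78 g(13,-7)=285 g(13,-5)=702 g(13,-3)=1209 g(13,-1)=1430 g(13,1)=1001
t=14: g(14,-14)=1 g(14,-12)=14 g(14,-10)=91 g(14,-8)=363 g(14,-6)=987 g(14,-4)=1911 g(14,-2)=2639 g(14,0)=2431 g(14,2)=1001
t=15: g(15,-15)=1 g(15,-13)=15 g(15,-11)=105 g(15,-9)=454 g(15,-7)=1350 g(15,-5)=2898 g(15,-3)=4550 g(15,-1)=5070 g(15,1)=3432
t=16: g(16,-16)=1 g(16,-14)=16 g(16,-12)=120 g(16,-10)=559 g(16,-8)=1804 g(16,-6)=4248 g(16,-4)=7448 g(16,-2)=9620 g(16,0)=8502 g(16,2)=3432
t=17: g(17,-17)=1 g(17,-15)=17 g(17,-13)=136 g(17,-11)=679 g(17,-9)=2363 g(17,-7)=6052 g(17,-5)=11696 g(17,-3)=17068 g(17,-1)=18122 g(17,1)=11934
t=18: g(18,-18)=1 g(18,-16)=18 g(18,-14)=153 g(18,-12)=815 g(18,-10)=3042 g(18,-8)=8415 g(18,-6)=17748 g(18,-4)=28764 g(18,-2)=35190 g(18,0)=30056 g(18,2)=11934
t=19: g(19,-19)=1 g(19,-17)=19 g(19,-15)=171 g(19,-13)=968 g(19,-11)=3857 g(19,-9)=11457 g(19,-7)=26163 g(19,-5)=46512 g(19,-3)=63954 g(19,-1)=65246 g(19,1)=41990
Paths never hitting 3: Σ_s g(19,s) = 260338
Paths hitting 3: 2^19 - 260338 = 263950
P = 263950/524288 = 131975/262144

Answer: 131975/262144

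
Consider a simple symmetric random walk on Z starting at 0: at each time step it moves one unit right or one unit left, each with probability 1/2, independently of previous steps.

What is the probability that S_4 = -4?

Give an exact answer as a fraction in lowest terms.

To reach position -4 after 4 steps: need 0 steps of +1 and 4 of -1.
Favorable paths: C(4,0) = 1
Total paths: 2^4 = 16
P = 1/16 = 1/16

Answer: 1/16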